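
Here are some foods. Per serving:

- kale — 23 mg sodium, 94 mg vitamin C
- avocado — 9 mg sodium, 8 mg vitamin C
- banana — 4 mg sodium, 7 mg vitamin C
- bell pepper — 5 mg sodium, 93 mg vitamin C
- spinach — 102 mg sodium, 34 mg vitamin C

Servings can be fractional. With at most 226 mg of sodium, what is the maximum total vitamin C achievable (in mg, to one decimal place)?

Vitamin C per mg sodium: bell pepper 18.6, kale 4.087, banana 1.75, avocado 0.8889, spinach 0.3333.
With no serving limits, spend the whole sodium allowance on bell pepper: 226 mg / 5 mg × 93 mg = 4203.6 mg.

4203.6 mg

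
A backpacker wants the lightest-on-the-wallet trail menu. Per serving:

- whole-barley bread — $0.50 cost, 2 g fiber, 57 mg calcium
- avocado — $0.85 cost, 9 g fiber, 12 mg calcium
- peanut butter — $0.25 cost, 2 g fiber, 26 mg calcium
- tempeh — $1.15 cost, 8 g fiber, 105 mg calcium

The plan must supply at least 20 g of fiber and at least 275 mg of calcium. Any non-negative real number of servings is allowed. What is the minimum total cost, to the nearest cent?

$2.62

whole-barley bread only: max(20/2, 275/57) = 10 servings → $5.00.
avocado only: max(20/9, 275/12) = 22.92 servings → $19.48.
peanut butter only: max(20/2, 275/26) = 10.58 servings → $2.64.
tempeh only: max(20/8, 275/105) = 2.619 servings → $3.01.
whole-barley bread + avocado with both tight: 4.571 servings and 1.207 servings → $3.31.
whole-barley bread + peanut butter with both tight: 0.4839 servings and 9.516 servings → $2.62.
whole-barley bread + tempeh with both tight: 0.4065 servings and 2.398 servings → $2.96.
avocado + peanut butter: intersection lies outside the first quadrant.
avocado + tempeh with both targets exact would need a negative amount; discard.
peanut butter + tempeh with both targets exact would need a negative amount; discard.
So the least-cost plan costs $2.62.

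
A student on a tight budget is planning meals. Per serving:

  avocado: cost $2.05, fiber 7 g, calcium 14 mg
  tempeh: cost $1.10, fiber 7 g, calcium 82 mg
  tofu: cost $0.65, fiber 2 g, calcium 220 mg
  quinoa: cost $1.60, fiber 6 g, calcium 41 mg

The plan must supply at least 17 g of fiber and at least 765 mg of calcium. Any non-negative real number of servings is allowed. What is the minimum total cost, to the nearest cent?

$3.64

For a min-cost LP with two ≥-constraints, a basic feasible solution has at most two positive variables.
avocado only: max(17/7, 765/14) = 54.64 servings → $112.02.
tempeh only: max(17/7, 765/82) = 9.329 servings → $10.26.
tofu only: max(17/2, 765/220) = 8.5 servings → $5.53.
quinoa only: max(17/6, 765/41) = 18.66 servings → $29.85.
avocado + tempeh: intersection lies outside the first quadrant.
avocado + tofu with both tight: 1.462 servings and 3.384 servings → $5.20.
avocado + quinoa: intersection lies outside the first quadrant.
tempeh + tofu with both tight: 1.606 servings and 2.879 servings → $3.64.
tempeh + quinoa: intersection lies outside the first quadrant.
tofu + quinoa with both tight: 3.145 servings and 1.785 servings → $4.90.
Cheapest feasible corner: $3.64.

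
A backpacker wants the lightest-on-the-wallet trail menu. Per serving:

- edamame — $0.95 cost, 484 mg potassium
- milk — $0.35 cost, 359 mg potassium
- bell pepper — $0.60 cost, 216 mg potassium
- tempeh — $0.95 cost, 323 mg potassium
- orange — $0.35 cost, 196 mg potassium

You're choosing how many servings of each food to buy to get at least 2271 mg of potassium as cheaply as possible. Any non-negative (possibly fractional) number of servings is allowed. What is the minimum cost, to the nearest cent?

$2.21

Cost per mg of potassium: milk $0.0010, orange $0.0018, edamame $0.0020, bell pepper $0.0028, tempeh $0.0029.
With no serving limits, use only milk: 2271 mg / 359 mg = 6.326 servings × $0.35 = $2.21.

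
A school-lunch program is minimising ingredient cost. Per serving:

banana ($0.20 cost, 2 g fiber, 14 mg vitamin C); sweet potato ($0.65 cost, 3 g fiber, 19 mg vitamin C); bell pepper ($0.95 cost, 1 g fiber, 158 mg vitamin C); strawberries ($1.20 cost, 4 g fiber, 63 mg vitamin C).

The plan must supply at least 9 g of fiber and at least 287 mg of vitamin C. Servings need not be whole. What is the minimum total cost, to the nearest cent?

Compare the cost at each extreme point of the feasible region.
banana only: max(9/2, 287/14) = 20.5 servings → $4.10.
sweet potato only: max(9/3, 287/19) = 15.11 servings → $9.82.
bell pepper only: max(9/1, 287/158) = 9 servings → $8.55.
strawberries only: max(9/4, 287/63) = 4.556 servings → $5.47.
banana + sweet potato: intersection lies outside the first quadrant.
banana + bell pepper with both tight: 3.758 servings and 1.483 servings → $2.16.
banana + strawberries with both targets exact would need a negative amount; discard.
sweet potato + bell pepper with both tight: 2.495 servings and 1.516 servings → $3.06.
sweet potato + strawberries: the both-tight solution has a negative serving — not a feasible corner.
bell pepper + strawberries with both tight: 1.021 servings and 1.995 servings → $3.36.
Cheapest feasible corner: $2.16.

$2.16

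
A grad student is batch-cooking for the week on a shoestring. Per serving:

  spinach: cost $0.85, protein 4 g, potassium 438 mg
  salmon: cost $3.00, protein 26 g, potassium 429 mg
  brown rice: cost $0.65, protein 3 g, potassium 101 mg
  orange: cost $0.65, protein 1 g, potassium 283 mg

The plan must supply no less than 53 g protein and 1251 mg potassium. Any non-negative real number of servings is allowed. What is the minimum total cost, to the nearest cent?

$6.51

At the optimum either one food covers both requirements or two foods hit both targets exactly; no other combination can be cheaper.
spinach only: max(53/4, 1251/438) = 13.25 servings → $11.26.
salmon only: max(53/26, 1251/429) = 2.916 servings → $8.75.
brown rice only: max(53/3, 1251/101) = 17.67 servings → $11.48.
orange only: max(53/1, 1251/283) = 53 servings → $34.45.
spinach + salmon with both tight: 1.012 servings and 1.883 servings → $6.51.
spinach + brown rice with both targets exact would need a negative amount; discard.
spinach + orange: the both-tight solution has a negative serving — not a feasible corner.
salmon + brown rice with both tight: 1.195 servings and 7.311 servings → $8.34.
salmon + orange with both tight: 1.984 servings and 1.413 servings → $6.87.
brown rice + orange: the both-tight solution has a negative serving — not a feasible corner.
So the least-cost plan costs $6.51.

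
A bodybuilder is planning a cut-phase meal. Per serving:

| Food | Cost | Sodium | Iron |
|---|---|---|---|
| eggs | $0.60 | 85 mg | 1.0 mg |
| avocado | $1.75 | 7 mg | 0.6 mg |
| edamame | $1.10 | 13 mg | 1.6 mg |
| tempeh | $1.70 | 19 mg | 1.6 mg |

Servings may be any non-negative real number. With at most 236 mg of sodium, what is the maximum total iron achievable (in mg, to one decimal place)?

Iron per mg sodium: edamame 0.1231, avocado 0.08571, tempeh 0.08421, eggs 0.01176.
With no serving limits, spend the whole sodium allowance on edamame: 236 mg / 13 mg × 1.6 mg = 29.0 mg.

29.0 mg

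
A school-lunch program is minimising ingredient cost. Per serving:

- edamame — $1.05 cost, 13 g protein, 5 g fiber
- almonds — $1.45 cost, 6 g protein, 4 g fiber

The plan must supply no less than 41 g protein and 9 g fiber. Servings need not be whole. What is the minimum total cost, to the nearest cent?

With two linear requirements the optimum uses one or two foods; enumerate the corners.
edamame only: max(41/13, 9/5) = 3.154 servings → $3.31.
almonds only: max(41/6, 9/4) = 6.833 servings → $9.91.
edamame + almonds: the both-tight solution has a negative serving — not a feasible corner.
The minimum over all feasible corners is $3.31.

$3.31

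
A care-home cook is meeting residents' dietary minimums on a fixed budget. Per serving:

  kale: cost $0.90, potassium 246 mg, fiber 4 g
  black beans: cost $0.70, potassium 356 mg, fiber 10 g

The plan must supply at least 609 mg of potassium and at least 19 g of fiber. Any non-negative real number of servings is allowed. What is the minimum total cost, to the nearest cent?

$1.33

With two linear requirements the optimum uses one or two foods; enumerate the corners.
kale only: max(609/246, 19/4) = 4.75 servings → $4.28.
black beans only: max(609/356, 19/10) = 1.9 servings → $1.33.
kale + black beans: intersection lies outside the first quadrant.
The minimum over all feasible corners is $1.33.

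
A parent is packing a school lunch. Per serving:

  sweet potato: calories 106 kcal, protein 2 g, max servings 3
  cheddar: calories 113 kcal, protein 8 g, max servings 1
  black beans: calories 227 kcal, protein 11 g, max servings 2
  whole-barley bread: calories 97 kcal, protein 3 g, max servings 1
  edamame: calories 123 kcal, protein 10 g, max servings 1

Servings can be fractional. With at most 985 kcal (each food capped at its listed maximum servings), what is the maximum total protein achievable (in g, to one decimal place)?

46.7 g

Protein per kcal: edamame 0.0813, cheddar 0.0708, black beans 0.04846, whole-barley bread 0.03093, sweet potato 0.01887.
Take 1 serving of edamame: uses 123 kcal, +10.0 g protein (running total 10.0 g).
Take 1 serving of cheddar: uses 113 kcal, +8.0 g protein (running total 18.0 g).
Take 2 servings of black beans: uses 454 kcal, +22.0 g protein (running total 40.0 g).
Take 1 serving of whole-barley bread: uses 97 kcal, +3.0 g protein (running total 43.0 g).
Take 1.868 servings of sweet potato: uses 198 kcal, +3.7 g protein (running total 46.7 g).
Greedy by best ratio exhausts the calories allowance optimally: 46.7 g.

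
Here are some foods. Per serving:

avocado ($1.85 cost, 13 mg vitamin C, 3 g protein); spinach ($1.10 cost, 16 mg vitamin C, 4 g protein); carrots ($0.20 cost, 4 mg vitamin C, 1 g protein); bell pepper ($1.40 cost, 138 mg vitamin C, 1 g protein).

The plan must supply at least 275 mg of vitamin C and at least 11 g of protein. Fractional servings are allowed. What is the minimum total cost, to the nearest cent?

avocado only: max(275/13, 11/3) = 21.15 servings → $39.13.
spinach only: max(275/16, 11/4) = 17.19 servings → $18.91.
carrots only: max(275/4, 11/1) = 68.75 servings → $13.75.
bell pepper only: max(275/138, 11/1) = 11 servings → $15.40.
avocado + spinach with both targets exact would need a negative amount; discard.
avocado + carrots with both targets exact would need a negative amount; discard.
avocado + bell pepper with both tight: 3.1 servings and 1.701 servings → $8.12.
spinach + carrots (both tight): parallel constraints — no distinct corner.
spinach + bell pepper with both tight: 2.319 servings and 1.724 servings → $4.96.
carrots + bell pepper with both tight: 9.276 servings and 1.724 servings → $4.27.
The minimum over all feasible corners is $4.27.

$4.27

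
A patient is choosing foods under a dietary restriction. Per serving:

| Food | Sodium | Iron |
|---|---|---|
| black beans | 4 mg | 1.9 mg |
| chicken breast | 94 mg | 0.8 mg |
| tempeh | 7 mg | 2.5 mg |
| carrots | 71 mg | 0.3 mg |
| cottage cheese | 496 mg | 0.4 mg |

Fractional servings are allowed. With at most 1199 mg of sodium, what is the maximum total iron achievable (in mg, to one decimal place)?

Iron per mg sodium: black beans 0.475, tempeh 0.3571, chicken breast 0.008511, carrots 0.004225, cottage cheese 0.0008065.
With no serving limits, spend the whole sodium allowance on black beans: 1199 mg / 4 mg × 1.9 mg = 569.5 mg.

569.5 mg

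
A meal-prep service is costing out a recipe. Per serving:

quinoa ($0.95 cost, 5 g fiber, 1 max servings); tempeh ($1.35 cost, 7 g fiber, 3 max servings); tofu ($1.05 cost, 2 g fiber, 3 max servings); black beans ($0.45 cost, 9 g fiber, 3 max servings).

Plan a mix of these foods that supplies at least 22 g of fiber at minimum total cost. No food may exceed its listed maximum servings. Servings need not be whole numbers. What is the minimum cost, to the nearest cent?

Cost per g of fiber: black beans $0.0500, quinoa $0.1900, tempeh $0.1929, tofu $0.5250.
Take 2.444 servings of black beans: +22.0 g fiber for $1.10 (total $1.10, still need 0.0 g).
Filling from the cheapest source first is optimal under one linear minimum: $1.10.

$1.10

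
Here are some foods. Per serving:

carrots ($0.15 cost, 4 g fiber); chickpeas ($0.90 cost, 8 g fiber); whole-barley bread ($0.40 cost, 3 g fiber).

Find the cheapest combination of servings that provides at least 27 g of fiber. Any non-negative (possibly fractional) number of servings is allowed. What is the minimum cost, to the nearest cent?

$1.01

Cost per g of fiber: carrots $0.0375, chickpeas $0.1125, whole-barley bread $0.1333.
With no serving limits, use only carrots: 27 g / 4 g = 6.75 servings × $0.15 = $1.01.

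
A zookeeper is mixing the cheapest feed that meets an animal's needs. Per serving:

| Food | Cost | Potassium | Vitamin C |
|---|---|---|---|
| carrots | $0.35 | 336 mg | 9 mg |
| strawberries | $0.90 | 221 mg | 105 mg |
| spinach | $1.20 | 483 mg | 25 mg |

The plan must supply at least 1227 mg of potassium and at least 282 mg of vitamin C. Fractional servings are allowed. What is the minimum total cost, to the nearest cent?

This is a tiny linear program; its minimum lies at a vertex of the feasible set. List the vertices and price them.
carrots only: max(1227/336, 282/9) = 31.33 servings → $10.97.
strawberries only: max(1227/221, 282/105) = 5.552 servings → $5.00.
spinach only: max(1227/483, 282/25) = 11.28 servings → $13.54.
carrots + strawberries with both tight: 1.998 servings and 2.514 servings → $2.96.
carrots + spinach: intersection lies outside the first quadrant.
strawberries + spinach with both tight: 2.335 servings and 1.472 servings → $3.87.
The minimum over all feasible corners is $2.96.

$2.96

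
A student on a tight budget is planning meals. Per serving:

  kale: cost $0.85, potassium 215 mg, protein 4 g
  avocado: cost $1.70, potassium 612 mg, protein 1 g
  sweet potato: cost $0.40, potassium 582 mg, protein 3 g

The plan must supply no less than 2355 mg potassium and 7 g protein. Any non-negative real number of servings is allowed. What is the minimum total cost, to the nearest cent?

$1.62

Minimising a linear cost over {potassium ≥ 2355, protein ≥ 7, servings ≥ 0} — the optimum is at a vertex, using one or two foods.
kale only: max(2355/215, 7/4) = 10.95 servings → $9.31.
avocado only: max(2355/612, 7/1) = 7 servings → $11.90.
sweet potato only: max(2355/582, 7/3) = 4.046 servings → $1.62.
kale + avocado with both tight: 0.8639 servings and 3.545 servings → $6.76.
kale + sweet potato: intersection lies outside the first quadrant.
avocado + sweet potato with both tight: 2.385 servings and 1.538 servings → $4.67.
So the least-cost plan costs $1.62.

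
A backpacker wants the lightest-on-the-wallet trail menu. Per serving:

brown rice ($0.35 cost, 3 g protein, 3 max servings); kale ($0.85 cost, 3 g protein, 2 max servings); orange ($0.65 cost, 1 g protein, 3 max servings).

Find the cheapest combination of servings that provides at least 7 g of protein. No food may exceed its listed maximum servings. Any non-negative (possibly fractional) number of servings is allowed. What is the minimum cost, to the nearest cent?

Cost per g of protein: brown rice $0.1167, kale $0.2833, orange $0.6500.
Take 2.333 servings of brown rice: +7.0 g protein for $0.82 (total $0.82, still need 0.0 g).
Greedy by cheapest-per-g is optimal for a single linear constraint, so the minimum cost is $0.82.

$0.82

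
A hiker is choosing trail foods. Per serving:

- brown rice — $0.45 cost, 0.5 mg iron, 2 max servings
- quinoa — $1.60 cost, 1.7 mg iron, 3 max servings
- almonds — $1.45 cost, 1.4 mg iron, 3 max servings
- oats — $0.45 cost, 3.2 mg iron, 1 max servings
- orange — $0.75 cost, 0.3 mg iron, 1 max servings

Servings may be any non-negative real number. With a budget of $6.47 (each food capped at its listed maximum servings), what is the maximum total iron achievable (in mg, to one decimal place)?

9.6 mg

Iron per dollar: oats 7.111, brown rice 1.111, quinoa 1.062, almonds 0.9655, orange 0.4.
Take 1 serving of oats: spends $0.45, +3.2 mg iron (running total 3.2 mg).
Take 2 servings of brown rice: spends $0.90, +1.0 mg iron (running total 4.2 mg).
Take 3 servings of quinoa: spends $4.80, +5.1 mg iron (running total 9.3 mg).
Take 0.2207 servings of almonds: spends $0.32, +0.3 mg iron (running total 9.6 mg).
Greedy by best ratio exhausts the cost allowance optimally: 9.6 mg.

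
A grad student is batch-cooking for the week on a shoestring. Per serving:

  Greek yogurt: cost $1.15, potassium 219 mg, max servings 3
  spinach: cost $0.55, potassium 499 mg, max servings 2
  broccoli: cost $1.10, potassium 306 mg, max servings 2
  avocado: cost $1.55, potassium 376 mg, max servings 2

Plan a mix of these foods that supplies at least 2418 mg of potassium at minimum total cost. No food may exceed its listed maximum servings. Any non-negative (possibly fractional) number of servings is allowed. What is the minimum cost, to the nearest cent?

$6.69

Cost per mg of potassium: spinach $0.0011, broccoli $0.0036, avocado $0.0041, Greek yogurt $0.0053.
Take 2 servings of spinach: +998.0 mg potassium for $1.10 (total $1.10, still need 1420.0 mg).
Take 2 servings of broccoli: +612.0 mg potassium for $2.20 (total $3.30, still need 808.0 mg).
Take 2 servings of avocado: +752.0 mg potassium for $3.10 (total $6.40, still need 56.0 mg).
Take 0.2557 servings of Greek yogurt: +56.0 mg potassium for $0.29 (total $6.69, still need 0.0 mg).
Greedy by cheapest-per-mg is optimal for a single linear constraint, so the minimum cost is $6.69.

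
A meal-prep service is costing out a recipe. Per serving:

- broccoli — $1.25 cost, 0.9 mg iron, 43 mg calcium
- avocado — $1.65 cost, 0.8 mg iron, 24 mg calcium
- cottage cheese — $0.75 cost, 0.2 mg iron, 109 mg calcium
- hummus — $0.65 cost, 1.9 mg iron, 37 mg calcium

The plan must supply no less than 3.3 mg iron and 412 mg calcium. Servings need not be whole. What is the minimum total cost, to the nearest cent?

$3.38

For a min-cost LP with two ≥-constraints, a basic feasible solution has at most two positive variables.
broccoli only: max(3.3/0.9, 412/43) = 9.581 servings → $11.98.
avocado only: max(3.3/0.8, 412/24) = 17.17 servings → $28.32.
cottage cheese only: max(3.3/0.2, 412/109) = 16.5 servings → $12.38.
hummus only: max(3.3/1.9, 412/37) = 11.14 servings → $7.24.
broccoli + avocado: intersection lies outside the first quadrant.
broccoli + cottage cheese with both tight: 3.098 servings and 2.558 servings → $5.79.
broccoli + hummus with both targets exact would need a negative amount; discard.
avocado + cottage cheese with both tight: 3.365 servings and 3.039 servings → $7.83.
avocado + hummus with both targets exact would need a negative amount; discard.
cottage cheese + hummus with both tight: 3.308 servings and 1.389 servings → $3.38.
So the least-cost plan costs $3.38.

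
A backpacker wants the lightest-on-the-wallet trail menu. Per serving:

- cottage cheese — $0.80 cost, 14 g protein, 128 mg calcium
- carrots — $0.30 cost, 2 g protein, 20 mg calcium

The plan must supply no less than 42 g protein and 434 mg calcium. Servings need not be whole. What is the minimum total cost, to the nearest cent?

$2.71

Two binding constraints pin down two serving amounts, so the optimal mix uses at most two foods. The candidates are each food alone (scaled to the tighter of protein/calcium) and each pair with both constraints tight.
cottage cheese only: max(42/14, 434/128) = 3.391 servings → $2.71.
carrots only: max(42/2, 434/20) = 21.7 servings → $6.51.
cottage cheese + carrots: the both-tight solution has a negative serving — not a feasible corner.
The minimum over all feasible corners is $2.71.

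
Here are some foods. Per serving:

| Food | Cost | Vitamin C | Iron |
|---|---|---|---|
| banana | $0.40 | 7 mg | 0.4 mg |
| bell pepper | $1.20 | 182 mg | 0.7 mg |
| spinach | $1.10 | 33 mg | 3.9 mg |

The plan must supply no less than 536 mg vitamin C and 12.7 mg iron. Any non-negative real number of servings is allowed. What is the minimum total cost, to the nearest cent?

$6.02

banana only: max(536/7, 12.7/0.4) = 76.57 servings → $30.63.
bell pepper only: max(536/182, 12.7/0.7) = 18.14 servings → $21.77.
spinach only: max(536/33, 12.7/3.9) = 16.24 servings → $17.87.
banana + bell pepper with both tight: 28.52 servings and 1.848 servings → $13.62.
banana + spinach: intersection lies outside the first quadrant.
bell pepper + spinach with both tight: 2.434 servings and 2.82 servings → $6.02.
Cheapest feasible corner: $6.02.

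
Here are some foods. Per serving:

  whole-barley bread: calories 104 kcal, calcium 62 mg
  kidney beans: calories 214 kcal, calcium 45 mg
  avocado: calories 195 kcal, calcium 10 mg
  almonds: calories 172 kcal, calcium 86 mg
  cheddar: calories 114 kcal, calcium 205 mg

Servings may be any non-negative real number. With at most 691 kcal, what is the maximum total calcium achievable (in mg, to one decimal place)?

1242.6 mg

Calcium per kcal: cheddar 1.798, whole-barley bread 0.5962, almonds 0.5, kidney beans 0.2103, avocado 0.05128.
With no serving limits, spend the whole calories allowance on cheddar: 691 kcal / 114 kcal × 205 mg = 1242.6 mg.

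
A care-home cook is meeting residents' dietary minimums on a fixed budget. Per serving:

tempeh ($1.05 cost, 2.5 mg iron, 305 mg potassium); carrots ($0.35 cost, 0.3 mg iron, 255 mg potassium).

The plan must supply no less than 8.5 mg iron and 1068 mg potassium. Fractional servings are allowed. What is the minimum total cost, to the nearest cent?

$3.60

tempeh only: max(8.5/2.5, 1068/305) = 3.502 servings → $3.68.
carrots only: max(8.5/0.3, 1068/255) = 28.33 servings → $9.92.
tempeh + carrots with both tight: 3.383 servings and 0.1419 servings → $3.60.
Cheapest feasible corner: $3.60.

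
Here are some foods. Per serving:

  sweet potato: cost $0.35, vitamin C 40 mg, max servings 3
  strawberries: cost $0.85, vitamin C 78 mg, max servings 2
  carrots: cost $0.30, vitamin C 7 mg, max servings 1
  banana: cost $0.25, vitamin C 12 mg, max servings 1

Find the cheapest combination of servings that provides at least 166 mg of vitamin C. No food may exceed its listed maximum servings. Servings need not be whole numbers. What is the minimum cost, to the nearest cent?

$1.55

Cost per mg of vitamin C: sweet potato $0.0088, strawberries $0.0109, banana $0.0208, carrots $0.0429.
Take 3 servings of sweet potato: +120.0 mg vitamin C for $1.05 (total $1.05, still need 46.0 mg).
Take 0.5897 servings of strawberries: +46.0 mg vitamin C for $0.50 (total $1.55, still need 0.0 mg).
Filling from the cheapest source first is optimal under one linear minimum: $1.55.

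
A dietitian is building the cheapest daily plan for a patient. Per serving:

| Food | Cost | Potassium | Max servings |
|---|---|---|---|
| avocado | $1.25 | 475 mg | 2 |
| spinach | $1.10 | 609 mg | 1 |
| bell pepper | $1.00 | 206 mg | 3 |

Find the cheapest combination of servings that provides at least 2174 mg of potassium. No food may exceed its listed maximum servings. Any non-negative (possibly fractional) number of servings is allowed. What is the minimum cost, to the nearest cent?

Cost per mg of potassium: spinach $0.0018, avocado $0.0026, bell pepper $0.0049.
Take 1 serving of spinach: +609.0 mg potassium for $1.10 (total $1.10, still need 1565.0 mg).
Take 2 servings of avocado: +950.0 mg potassium for $2.50 (total $3.60, still need 615.0 mg).
Take 2.985 servings of bell pepper: +615.0 mg potassium for $2.99 (total $6.59, still need 0.0 mg).
Filling from the cheapest source first is optimal under one linear minimum: $6.59.

$6.59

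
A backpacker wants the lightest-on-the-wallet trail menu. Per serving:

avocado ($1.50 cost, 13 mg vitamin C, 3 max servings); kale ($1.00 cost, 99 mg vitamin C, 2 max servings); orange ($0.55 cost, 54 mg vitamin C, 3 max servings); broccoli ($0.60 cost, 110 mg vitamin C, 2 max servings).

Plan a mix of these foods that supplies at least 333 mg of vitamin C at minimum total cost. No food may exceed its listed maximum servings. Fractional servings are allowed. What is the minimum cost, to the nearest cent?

$2.34

Cost per mg of vitamin C: broccoli $0.0055, kale $0.0101, orange $0.0102, avocado $0.1154.
Take 2 servings of broccoli: +220.0 mg vitamin C for $1.20 (total $1.20, still need 113.0 mg).
Take 1.141 servings of kale: +113.0 mg vitamin C for $1.14 (total $2.34, still need 0.0 mg).
Filling from the cheapest source first is optimal under one linear minimum: $2.34.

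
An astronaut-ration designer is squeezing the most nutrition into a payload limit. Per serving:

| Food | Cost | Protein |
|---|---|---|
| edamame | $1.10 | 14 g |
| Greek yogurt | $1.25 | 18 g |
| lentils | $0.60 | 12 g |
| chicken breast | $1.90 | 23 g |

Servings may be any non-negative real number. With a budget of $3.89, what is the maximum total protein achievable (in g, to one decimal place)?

77.8 g

Protein per dollar: lentils 20, Greek yogurt 14.4, edamame 12.73, chicken breast 12.11.
With no serving limits, spend the whole cost allowance on lentils: $3.89 / $0.60 × 12 g = 77.8 g.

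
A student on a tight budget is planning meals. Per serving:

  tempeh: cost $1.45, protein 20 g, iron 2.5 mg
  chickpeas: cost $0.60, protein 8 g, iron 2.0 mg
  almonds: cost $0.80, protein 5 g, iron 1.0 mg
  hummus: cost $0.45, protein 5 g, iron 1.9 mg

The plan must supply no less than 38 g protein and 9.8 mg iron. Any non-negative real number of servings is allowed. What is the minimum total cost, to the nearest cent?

$2.88

The cheapest plan sits at a corner of the feasible region — with two constraints it uses at most two foods.
tempeh only: max(38/20, 9.8/2.5) = 3.92 servings → $5.68.
chickpeas only: max(38/8, 9.8/2.0) = 4.9 servings → $2.94.
almonds only: max(38/5, 9.8/1.0) = 9.8 servings → $7.84.
hummus only: max(38/5, 9.8/1.9) = 7.6 servings → $3.42.
tempeh + chickpeas: intersection lies outside the first quadrant.
tempeh + almonds with both targets exact would need a negative amount; discard.
tempeh + hummus with both tight: 0.9098 servings and 3.961 servings → $3.10.
chickpeas + almonds with both targets exact would need a negative amount; discard.
chickpeas + hummus with both tight: 4.462 servings and 0.4615 servings → $2.88.
almonds + hummus with both tight: 5.156 servings and 2.444 servings → $5.22.
So the least-cost plan costs $2.88.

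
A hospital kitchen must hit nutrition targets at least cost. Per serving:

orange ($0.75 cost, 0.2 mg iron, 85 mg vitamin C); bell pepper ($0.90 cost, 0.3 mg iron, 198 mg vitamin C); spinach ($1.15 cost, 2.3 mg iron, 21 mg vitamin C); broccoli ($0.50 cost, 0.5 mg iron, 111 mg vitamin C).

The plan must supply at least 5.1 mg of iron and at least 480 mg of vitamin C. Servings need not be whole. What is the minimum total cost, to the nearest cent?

Compare the cost at each extreme point of the feasible region.
orange only: max(5.1/0.2, 480/85) = 25.5 servings → $19.12.
bell pepper only: max(5.1/0.3, 480/198) = 17 servings → $15.30.
spinach only: max(5.1/2.3, 480/21) = 22.86 servings → $26.29.
broccoli only: max(5.1/0.5, 480/111) = 10.2 servings → $5.10.
orange + bell pepper: the both-tight solution has a negative serving — not a feasible corner.
orange + spinach with both tight: 5.211 servings and 1.764 servings → $5.94.
orange + broccoli: intersection lies outside the first quadrant.
bell pepper + spinach with both tight: 2.22 servings and 1.928 servings → $4.21.
bell pepper + broccoli: the both-tight solution has a negative serving — not a feasible corner.
spinach + broccoli with both tight: 1.332 servings and 4.072 servings → $3.57.
The minimum over all feasible corners is $3.57.

$3.57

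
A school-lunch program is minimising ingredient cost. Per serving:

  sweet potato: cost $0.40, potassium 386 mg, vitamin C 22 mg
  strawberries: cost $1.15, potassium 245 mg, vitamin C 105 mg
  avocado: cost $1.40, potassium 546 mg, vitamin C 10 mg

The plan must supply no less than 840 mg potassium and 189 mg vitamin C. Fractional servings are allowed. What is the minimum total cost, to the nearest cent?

$2.26

Two binding constraints pin down two serving amounts, so the optimal mix uses at most two foods. The candidates are each food alone (scaled to the tighter of potassium/vitamin C) and each pair with both constraints tight.
sweet potato only: max(840/386, 189/22) = 8.591 servings → $3.44.
strawberries only: max(840/245, 189/105) = 3.429 servings → $3.94.
avocado only: max(840/546, 189/10) = 18.9 servings → $26.46.
sweet potato + strawberries with both tight: 1.192 servings and 1.55 servings → $2.26.
sweet potato + avocado with both targets exact would need a negative amount; discard.
strawberries + avocado with both tight: 1.727 servings and 0.7634 servings → $3.06.
Cheapest feasible corner: $2.26.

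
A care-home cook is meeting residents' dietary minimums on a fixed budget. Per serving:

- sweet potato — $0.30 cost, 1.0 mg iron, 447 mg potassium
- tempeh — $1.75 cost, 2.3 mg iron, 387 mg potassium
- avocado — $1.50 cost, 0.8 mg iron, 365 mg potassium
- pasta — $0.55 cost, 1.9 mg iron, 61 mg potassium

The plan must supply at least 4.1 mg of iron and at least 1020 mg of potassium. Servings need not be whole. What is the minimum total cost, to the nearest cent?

$1.21

The cheapest plan sits at a corner of the feasible region — with two constraints it uses at most two foods.
sweet potato only: max(4.1/1.0, 1020/447) = 4.1 servings → $1.23.
tempeh only: max(4.1/2.3, 1020/387) = 2.636 servings → $4.61.
avocado only: max(4.1/0.8, 1020/365) = 5.125 servings → $7.69.
pasta only: max(4.1/1.9, 1020/61) = 16.72 servings → $9.20.
sweet potato + tempeh with both tight: 1.184 servings and 1.268 servings → $2.57.
sweet potato + avocado with both targets exact would need a negative amount; discard.
sweet potato + pasta with both tight: 2.141 servings and 1.031 servings → $1.21.
tempeh + avocado with both tight: 1.284 servings and 1.433 servings → $4.40.
tempeh + pasta: the both-tight solution has a negative serving — not a feasible corner.
avocado + pasta with both tight: 2.618 servings and 1.056 servings → $4.51.
So the least-cost plan costs $1.21.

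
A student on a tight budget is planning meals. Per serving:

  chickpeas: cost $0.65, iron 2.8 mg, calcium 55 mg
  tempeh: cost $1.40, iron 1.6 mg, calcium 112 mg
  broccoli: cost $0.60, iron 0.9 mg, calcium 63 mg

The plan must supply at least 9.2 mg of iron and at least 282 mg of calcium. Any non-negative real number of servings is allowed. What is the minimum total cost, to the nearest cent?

chickpeas only: max(9.2/2.8, 282/55) = 5.127 servings → $3.33.
tempeh only: max(9.2/1.6, 282/112) = 5.75 servings → $8.05.
broccoli only: max(9.2/0.9, 282/63) = 10.22 servings → $6.13.
chickpeas + tempeh with both tight: 2.567 servings and 1.257 servings → $3.43.
chickpeas + broccoli with both tight: 2.567 servings and 2.235 servings → $3.01.
tempeh + broccoli (both tight): parallel constraints — no distinct corner.
The minimum over all feasible corners is $3.01.

$3.01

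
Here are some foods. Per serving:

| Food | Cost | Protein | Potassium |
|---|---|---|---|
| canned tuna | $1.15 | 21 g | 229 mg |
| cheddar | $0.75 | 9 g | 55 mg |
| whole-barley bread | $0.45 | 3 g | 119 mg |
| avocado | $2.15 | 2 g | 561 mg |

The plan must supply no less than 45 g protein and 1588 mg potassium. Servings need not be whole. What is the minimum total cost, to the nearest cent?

$6.10

Minimising a linear cost over {protein ≥ 45, potassium ≥ 1588, servings ≥ 0} — the optimum is at a vertex, using one or two foods.
canned tuna only: max(45/21, 1588/229) = 6.934 servings → $7.97.
cheddar only: max(45/9, 1588/55) = 28.87 servings → $21.65.
whole-barley bread only: max(45/3, 1588/119) = 15 servings → $6.75.
avocado only: max(45/2, 1588/561) = 22.5 servings → $48.38.
canned tuna + cheddar: intersection lies outside the first quadrant.
canned tuna + whole-barley bread with both tight: 0.3262 servings and 12.72 servings → $6.10.
canned tuna + avocado with both tight: 1.949 servings and 2.035 servings → $6.62.
cheddar + whole-barley bread with both tight: 0.6523 servings and 13.04 servings → $6.36.
cheddar + avocado with both tight: 4.468 servings and 2.393 servings → $8.50.
whole-barley bread + avocado with both targets exact would need a negative amount; discard.
The minimum over all feasible corners is $6.10.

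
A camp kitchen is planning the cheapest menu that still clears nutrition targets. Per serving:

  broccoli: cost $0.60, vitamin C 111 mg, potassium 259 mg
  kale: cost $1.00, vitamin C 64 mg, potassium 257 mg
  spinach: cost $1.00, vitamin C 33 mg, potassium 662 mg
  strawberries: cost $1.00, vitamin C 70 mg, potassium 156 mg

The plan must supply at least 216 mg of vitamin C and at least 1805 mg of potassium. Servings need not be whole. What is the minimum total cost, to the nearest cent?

$2.99

Minimising a linear cost over {vitamin C ≥ 216, potassium ≥ 1805, servings ≥ 0} — the optimum is at a vertex, using one or two foods.
broccoli only: max(216/111, 1805/259) = 6.969 servings → $4.18.
kale only: max(216/64, 1805/257) = 7.023 servings → $7.02.
spinach only: max(216/33, 1805/662) = 6.545 servings → $6.55.
strawberries only: max(216/70, 1805/156) = 11.57 servings → $11.57.
broccoli + kale with both targets exact would need a negative amount; discard.
broccoli + spinach with both tight: 1.285 servings and 2.224 servings → $2.99.
broccoli + strawberries with both targets exact would need a negative amount; discard.
kale + spinach with both tight: 2.462 servings and 1.771 servings → $4.23.
kale + strawberries: intersection lies outside the first quadrant.
spinach + strawberries with both tight: 2.249 servings and 2.025 servings → $4.27.
So the least-cost plan costs $2.99.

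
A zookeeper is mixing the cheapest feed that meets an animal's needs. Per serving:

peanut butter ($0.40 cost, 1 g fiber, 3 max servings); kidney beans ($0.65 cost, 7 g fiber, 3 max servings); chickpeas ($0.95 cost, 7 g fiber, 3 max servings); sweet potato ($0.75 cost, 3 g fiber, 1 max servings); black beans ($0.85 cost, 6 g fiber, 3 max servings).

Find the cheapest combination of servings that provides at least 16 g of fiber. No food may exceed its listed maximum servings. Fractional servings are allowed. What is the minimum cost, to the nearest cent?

$1.49

Cost per g of fiber: kidney beans $0.0929, chickpeas $0.1357, black beans $0.1417, sweet potato $0.2500, peanut butter $0.4000.
Take 2.286 servings of kidney beans: +16.0 g fiber for $1.49 (total $1.49, still need 0.0 g).
Filling from the cheapest source first is optimal under one linear minimum: $1.49.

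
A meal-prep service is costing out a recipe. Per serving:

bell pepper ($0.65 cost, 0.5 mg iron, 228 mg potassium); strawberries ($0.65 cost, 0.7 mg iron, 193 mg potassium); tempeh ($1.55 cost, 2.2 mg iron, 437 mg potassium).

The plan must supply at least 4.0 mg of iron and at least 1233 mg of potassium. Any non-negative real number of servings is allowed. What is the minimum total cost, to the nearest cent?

Two binding constraints pin down two serving amounts, so the optimal mix uses at most two foods. The candidates are each food alone (scaled to the tighter of iron/potassium) and each pair with both constraints tight.
bell pepper only: max(4.0/0.5, 1233/228) = 8 servings → $5.20.
strawberries only: max(4.0/0.7, 1233/193) = 6.389 servings → $4.15.
tempeh only: max(4.0/2.2, 1233/437) = 2.822 servings → $4.37.
bell pepper + strawberries with both tight: 1.444 servings and 4.683 servings → $3.98.
bell pepper + tempeh with both tight: 3.407 servings and 1.044 servings → $3.83.
strawberries + tempeh with both targets exact would need a negative amount; discard.
So the least-cost plan costs $3.83.

$3.83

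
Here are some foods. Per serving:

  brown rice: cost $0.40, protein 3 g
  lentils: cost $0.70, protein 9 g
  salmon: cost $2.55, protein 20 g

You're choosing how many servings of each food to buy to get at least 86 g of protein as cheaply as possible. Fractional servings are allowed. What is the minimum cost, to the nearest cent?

Cost per g of protein: lentils $0.0778, salmon $0.1275, brown rice $0.1333.
With no serving limits, use only lentils: 86 g / 9 g = 9.556 servings × $0.70 = $6.69.

$6.69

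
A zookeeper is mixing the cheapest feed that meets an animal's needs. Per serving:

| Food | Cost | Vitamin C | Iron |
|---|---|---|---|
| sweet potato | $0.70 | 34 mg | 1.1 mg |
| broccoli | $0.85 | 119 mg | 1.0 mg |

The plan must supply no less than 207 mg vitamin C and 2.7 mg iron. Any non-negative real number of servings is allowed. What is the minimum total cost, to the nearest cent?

An LP optimum is at a vertex; with two nutrient constraints at most two foods are used. Check each candidate.
sweet potato only: max(207/34, 2.7/1.1) = 6.088 servings → $4.26.
broccoli only: max(207/119, 2.7/1.0) = 2.7 servings → $2.29.
sweet potato + broccoli with both tight: 1.18 servings and 1.402 servings → $2.02.
Cheapest feasible corner: $2.02.

$2.02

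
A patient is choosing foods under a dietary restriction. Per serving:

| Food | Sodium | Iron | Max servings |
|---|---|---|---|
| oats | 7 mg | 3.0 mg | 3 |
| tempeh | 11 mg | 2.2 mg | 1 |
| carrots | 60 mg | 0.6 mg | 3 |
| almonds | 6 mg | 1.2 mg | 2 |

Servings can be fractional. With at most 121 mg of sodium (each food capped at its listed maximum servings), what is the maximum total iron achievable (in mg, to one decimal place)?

14.4 mg

Iron per mg sodium: oats 0.4286, tempeh 0.2, almonds 0.2, carrots 0.01.
Take 3 servings of oats: uses 21 mg sodium, +9.0 mg iron (running total 9.0 mg).
Take 1 serving of tempeh: uses 11 mg sodium, +2.2 mg iron (running total 11.2 mg).
Take 2 servings of almonds: uses 12 mg sodium, +2.4 mg iron (running total 13.6 mg).
Take 1.283 servings of carrots: uses 77 mg sodium, +0.8 mg iron (running total 14.4 mg).
Filling greedily by iron-per-mg sodium is optimal for one linear limit, giving 14.4 mg.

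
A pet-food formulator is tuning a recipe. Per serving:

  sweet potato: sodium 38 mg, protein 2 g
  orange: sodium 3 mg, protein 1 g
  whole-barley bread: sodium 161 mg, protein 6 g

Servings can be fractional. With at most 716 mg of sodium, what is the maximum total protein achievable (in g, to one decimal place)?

238.7 g

Protein per mg sodium: orange 0.3333, sweet potato 0.05263, whole-barley bread 0.03727.
With no serving limits, spend the whole sodium allowance on orange: 716 mg / 3 mg × 1 g = 238.7 g.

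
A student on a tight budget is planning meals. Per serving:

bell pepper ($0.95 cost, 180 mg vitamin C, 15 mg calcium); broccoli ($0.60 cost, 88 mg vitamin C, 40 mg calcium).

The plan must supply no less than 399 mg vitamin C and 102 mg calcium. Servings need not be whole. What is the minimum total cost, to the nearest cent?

$2.39

This is a tiny linear program; its minimum lies at a vertex of the feasible set. List the vertices and price them.
bell pepper only: max(399/180, 102/15) = 6.8 servings → $6.46.
broccoli only: max(399/88, 102/40) = 4.534 servings → $2.72.
bell pepper + broccoli with both tight: 1.188 servings and 2.105 servings → $2.39.
Cheapest feasible corner: $2.39.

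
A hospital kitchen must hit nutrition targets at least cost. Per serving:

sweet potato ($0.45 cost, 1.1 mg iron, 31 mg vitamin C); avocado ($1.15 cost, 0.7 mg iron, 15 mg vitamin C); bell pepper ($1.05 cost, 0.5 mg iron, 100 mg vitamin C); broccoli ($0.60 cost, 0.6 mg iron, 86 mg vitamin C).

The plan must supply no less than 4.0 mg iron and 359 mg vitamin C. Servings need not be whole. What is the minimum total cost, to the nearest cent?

$2.90

Minimising a linear cost over {iron ≥ 4.0, vitamin C ≥ 359, servings ≥ 0} — the optimum is at a vertex, using one or two foods.
sweet potato only: max(4.0/1.1, 359/31) = 11.58 servings → $5.21.
avocado only: max(4.0/0.7, 359/15) = 23.93 servings → $27.52.
bell pepper only: max(4.0/0.5, 359/100) = 8 servings → $8.40.
broccoli only: max(4.0/0.6, 359/86) = 6.667 servings → $4.00.
sweet potato + avocado: the both-tight solution has a negative serving — not a feasible corner.
sweet potato + bell pepper with both tight: 2.333 servings and 2.867 servings → $4.06.
sweet potato + broccoli with both tight: 1.692 servings and 3.564 servings → $2.90.
avocado + bell pepper with both tight: 3.528 servings and 3.061 servings → $7.27.
avocado + broccoli with both tight: 2.512 servings and 3.736 servings → $5.13.
bell pepper + broccoli: intersection lies outside the first quadrant.
The minimum over all feasible corners is $2.90.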